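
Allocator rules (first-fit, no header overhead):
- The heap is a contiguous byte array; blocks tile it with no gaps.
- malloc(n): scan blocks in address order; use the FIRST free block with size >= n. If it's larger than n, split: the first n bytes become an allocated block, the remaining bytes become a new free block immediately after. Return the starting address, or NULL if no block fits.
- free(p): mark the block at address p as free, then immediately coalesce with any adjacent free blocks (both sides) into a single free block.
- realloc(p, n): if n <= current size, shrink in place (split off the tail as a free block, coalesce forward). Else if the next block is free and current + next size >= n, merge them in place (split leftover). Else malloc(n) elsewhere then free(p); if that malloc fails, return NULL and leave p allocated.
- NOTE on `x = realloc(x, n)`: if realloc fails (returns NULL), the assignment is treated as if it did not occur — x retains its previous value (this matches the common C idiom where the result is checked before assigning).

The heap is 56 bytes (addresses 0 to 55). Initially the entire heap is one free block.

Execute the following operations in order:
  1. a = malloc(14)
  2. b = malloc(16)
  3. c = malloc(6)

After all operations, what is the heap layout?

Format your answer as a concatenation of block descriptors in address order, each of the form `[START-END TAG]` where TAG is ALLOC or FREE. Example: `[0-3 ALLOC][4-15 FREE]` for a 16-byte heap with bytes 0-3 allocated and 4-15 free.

Answer: [0-13 ALLOC][14-29 ALLOC][30-35 ALLOC][36-55 FREE]

Derivation:
Op 1: a = malloc(14) -> a = 0; heap: [0-13 ALLOC][14-55 FREE]
Op 2: b = malloc(16) -> b = 14; heap: [0-13 ALLOC][14-29 ALLOC][30-55 FREE]
Op 3: c = malloc(6) -> c = 30; heap: [0-13 ALLOC][14-29 ALLOC][30-35 ALLOC][36-55 FREE]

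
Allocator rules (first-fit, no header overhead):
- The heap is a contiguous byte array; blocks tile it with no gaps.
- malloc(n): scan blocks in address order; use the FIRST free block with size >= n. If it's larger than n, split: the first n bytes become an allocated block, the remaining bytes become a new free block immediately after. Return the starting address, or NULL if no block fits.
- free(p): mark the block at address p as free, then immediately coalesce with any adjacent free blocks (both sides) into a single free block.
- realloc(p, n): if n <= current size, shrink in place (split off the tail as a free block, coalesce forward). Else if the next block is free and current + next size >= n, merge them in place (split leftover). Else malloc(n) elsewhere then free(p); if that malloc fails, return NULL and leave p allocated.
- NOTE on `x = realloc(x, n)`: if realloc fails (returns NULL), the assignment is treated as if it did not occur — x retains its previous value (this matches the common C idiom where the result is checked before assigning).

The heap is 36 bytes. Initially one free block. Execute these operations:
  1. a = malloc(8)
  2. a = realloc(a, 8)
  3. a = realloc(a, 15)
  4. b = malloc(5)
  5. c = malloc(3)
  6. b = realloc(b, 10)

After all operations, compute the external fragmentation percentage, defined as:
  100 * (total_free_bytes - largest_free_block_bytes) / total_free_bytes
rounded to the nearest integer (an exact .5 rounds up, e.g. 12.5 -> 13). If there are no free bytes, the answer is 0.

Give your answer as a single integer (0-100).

Answer: 38

Derivation:
Op 1: a = malloc(8) -> a = 0; heap: [0-7 ALLOC][8-35 FREE]
Op 2: a = realloc(a, 8) -> a = 0; heap: [0-7 ALLOC][8-35 FREE]
Op 3: a = realloc(a, 15) -> a = 0; heap: [0-14 ALLOC][15-35 FREE]
Op 4: b = malloc(5) -> b = 15; heap: [0-14 ALLOC][15-19 ALLOC][20-35 FREE]
Op 5: c = malloc(3) -> c = 20; heap: [0-14 ALLOC][15-19 ALLOC][20-22 ALLOC][23-35 FREE]
Op 6: b = realloc(b, 10) -> b = 23; heap: [0-14 ALLOC][15-19 FREE][20-22 ALLOC][23-32 ALLOC][33-35 FREE]
Free blocks: [5 3] total_free=8 largest=5 -> 100*(8-5)/8 = 300/8 = 37.5 -> rounds to 38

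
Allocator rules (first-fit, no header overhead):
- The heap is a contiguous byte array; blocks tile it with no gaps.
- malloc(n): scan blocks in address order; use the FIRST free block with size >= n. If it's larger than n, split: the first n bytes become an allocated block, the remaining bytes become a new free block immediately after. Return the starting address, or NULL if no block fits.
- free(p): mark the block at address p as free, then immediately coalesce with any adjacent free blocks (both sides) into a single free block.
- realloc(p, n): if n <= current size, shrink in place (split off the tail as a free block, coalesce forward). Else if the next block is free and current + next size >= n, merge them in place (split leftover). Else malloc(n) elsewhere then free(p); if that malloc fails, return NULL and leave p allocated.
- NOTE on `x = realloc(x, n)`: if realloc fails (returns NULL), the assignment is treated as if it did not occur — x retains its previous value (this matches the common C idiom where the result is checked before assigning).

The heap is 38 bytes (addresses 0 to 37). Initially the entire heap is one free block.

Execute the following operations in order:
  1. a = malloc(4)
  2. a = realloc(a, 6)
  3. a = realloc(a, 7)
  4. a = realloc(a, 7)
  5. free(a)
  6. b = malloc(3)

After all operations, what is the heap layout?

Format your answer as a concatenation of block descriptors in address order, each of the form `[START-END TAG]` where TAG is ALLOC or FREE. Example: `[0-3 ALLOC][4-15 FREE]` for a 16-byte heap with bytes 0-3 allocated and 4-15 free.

Op 1: a = malloc(4) -> a = 0; heap: [0-3 ALLOC][4-37 FREE]
Op 2: a = realloc(a, 6) -> a = 0; heap: [0-5 ALLOC][6-37 FREE]
Op 3: a = realloc(a, 7) -> a = 0; heap: [0-6 ALLOC][7-37 FREE]
Op 4: a = realloc(a, 7) -> a = 0; heap: [0-6 ALLOC][7-37 FREE]
Op 5: free(a) -> (freed a); heap: [0-37 FREE]
Op 6: b = malloc(3) -> b = 0; heap: [0-2 ALLOC][3-37 FREE]

Answer: [0-2 ALLOC][3-37 FREE]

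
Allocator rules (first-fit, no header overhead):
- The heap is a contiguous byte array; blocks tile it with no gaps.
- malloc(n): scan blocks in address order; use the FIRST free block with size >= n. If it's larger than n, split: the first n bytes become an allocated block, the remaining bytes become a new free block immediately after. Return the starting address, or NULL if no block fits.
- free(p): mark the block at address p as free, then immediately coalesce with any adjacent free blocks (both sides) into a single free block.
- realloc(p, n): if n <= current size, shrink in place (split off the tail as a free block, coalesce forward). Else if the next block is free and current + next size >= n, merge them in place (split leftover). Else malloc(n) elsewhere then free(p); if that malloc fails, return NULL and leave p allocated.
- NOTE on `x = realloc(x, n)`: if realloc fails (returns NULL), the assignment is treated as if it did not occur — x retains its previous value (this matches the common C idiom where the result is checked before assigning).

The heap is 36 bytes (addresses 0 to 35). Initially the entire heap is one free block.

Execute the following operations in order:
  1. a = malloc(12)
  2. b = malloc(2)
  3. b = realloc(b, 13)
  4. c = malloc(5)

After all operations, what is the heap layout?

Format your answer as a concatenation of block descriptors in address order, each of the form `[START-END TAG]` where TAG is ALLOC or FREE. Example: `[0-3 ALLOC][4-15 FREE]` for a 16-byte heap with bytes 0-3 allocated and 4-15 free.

Op 1: a = malloc(12) -> a = 0; heap: [0-11 ALLOC][12-35 FREE]
Op 2: b = malloc(2) -> b = 12; heap: [0-11 ALLOC][12-13 ALLOC][14-35 FREE]
Op 3: b = realloc(b, 13) -> b = 12; heap: [0-11 ALLOC][12-24 ALLOC][25-35 FREE]
Op 4: c = malloc(5) -> c = 25; heap: [0-11 ALLOC][12-24 ALLOC][25-29 ALLOC][30-35 FREE]

Answer: [0-11 ALLOC][12-24 ALLOC][25-29 ALLOC][30-35 FREE]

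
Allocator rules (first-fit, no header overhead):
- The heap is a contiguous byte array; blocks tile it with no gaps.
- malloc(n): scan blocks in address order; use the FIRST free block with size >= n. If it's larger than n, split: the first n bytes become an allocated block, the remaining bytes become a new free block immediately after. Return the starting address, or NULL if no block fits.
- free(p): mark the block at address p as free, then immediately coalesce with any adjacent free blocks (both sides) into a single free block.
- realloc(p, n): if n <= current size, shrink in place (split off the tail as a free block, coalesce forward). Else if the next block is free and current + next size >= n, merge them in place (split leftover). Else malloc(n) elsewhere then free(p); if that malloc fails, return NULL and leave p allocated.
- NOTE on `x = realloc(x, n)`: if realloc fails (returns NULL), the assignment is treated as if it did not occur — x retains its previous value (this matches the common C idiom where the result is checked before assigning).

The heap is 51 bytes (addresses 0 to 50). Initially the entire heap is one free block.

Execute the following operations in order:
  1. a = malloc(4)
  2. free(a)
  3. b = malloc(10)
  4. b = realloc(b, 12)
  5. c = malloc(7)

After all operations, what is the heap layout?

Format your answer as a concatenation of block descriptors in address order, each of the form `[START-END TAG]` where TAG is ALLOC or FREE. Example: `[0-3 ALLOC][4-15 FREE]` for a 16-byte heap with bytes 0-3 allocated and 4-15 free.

Answer: [0-11 ALLOC][12-18 ALLOC][19-50 FREE]

Derivation:
Op 1: a = malloc(4) -> a = 0; heap: [0-3 ALLOC][4-50 FREE]
Op 2: free(a) -> (freed a); heap: [0-50 FREE]
Op 3: b = malloc(10) -> b = 0; heap: [0-9 ALLOC][10-50 FREE]
Op 4: b = realloc(b, 12) -> b = 0; heap: [0-11 ALLOC][12-50 FREE]
Op 5: c = malloc(7) -> c = 12; heap: [0-11 ALLOC][12-18 ALLOC][19-50 FREE]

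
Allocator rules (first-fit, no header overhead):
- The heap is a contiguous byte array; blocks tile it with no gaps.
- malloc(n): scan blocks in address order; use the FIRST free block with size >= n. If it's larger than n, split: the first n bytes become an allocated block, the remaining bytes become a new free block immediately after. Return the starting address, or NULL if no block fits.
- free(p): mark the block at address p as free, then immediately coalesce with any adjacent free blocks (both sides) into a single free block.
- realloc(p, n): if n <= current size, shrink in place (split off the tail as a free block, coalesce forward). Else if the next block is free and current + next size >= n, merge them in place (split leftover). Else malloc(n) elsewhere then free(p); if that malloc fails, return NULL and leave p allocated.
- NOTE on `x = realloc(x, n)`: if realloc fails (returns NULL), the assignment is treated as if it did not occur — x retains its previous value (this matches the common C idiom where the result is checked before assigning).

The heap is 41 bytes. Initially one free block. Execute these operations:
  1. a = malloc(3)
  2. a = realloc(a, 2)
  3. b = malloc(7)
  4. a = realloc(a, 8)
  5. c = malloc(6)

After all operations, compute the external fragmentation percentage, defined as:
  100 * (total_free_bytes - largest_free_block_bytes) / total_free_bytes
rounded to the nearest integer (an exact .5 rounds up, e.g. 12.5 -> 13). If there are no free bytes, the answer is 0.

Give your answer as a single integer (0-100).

Op 1: a = malloc(3) -> a = 0; heap: [0-2 ALLOC][3-40 FREE]
Op 2: a = realloc(a, 2) -> a = 0; heap: [0-1 ALLOC][2-40 FREE]
Op 3: b = malloc(7) -> b = 2; heap: [0-1 ALLOC][2-8 ALLOC][9-40 FREE]
Op 4: a = realloc(a, 8) -> a = 9; heap: [0-1 FREE][2-8 ALLOC][9-16 ALLOC][17-40 FREE]
Op 5: c = malloc(6) -> c = 17; heap: [0-1 FREE][2-8 ALLOC][9-16 ALLOC][17-22 ALLOC][23-40 FREE]
Free blocks: [2 18] total_free=20 largest=18 -> 100*(20-18)/20 = 200/20 = 10

Answer: 10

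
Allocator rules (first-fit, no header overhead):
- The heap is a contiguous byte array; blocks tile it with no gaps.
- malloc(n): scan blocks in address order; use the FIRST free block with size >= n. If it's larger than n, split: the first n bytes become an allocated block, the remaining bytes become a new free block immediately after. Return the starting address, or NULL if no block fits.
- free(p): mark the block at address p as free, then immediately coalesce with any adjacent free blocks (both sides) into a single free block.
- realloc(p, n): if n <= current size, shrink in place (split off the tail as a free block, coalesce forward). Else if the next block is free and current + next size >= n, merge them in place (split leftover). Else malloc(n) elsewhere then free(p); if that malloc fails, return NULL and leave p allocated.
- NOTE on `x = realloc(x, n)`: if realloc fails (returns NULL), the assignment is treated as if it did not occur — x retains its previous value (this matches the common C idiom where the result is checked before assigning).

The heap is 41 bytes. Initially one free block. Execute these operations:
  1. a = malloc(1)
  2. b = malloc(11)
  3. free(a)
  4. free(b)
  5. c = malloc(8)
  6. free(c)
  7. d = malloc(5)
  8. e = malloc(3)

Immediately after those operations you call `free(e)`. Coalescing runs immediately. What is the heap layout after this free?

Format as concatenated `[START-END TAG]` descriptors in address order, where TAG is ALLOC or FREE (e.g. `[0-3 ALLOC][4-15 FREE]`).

Answer: [0-4 ALLOC][5-40 FREE]

Derivation:
Op 1: a = malloc(1) -> a = 0; heap: [0-0 ALLOC][1-40 FREE]
Op 2: b = malloc(11) -> b = 1; heap: [0-0 ALLOC][1-11 ALLOC][12-40 FREE]
Op 3: free(a) -> (freed a); heap: [0-0 FREE][1-11 ALLOC][12-40 FREE]
Op 4: free(b) -> (freed b); heap: [0-40 FREE]
Op 5: c = malloc(8) -> c = 0; heap: [0-7 ALLOC][8-40 FREE]
Op 6: free(c) -> (freed c); heap: [0-40 FREE]
Op 7: d = malloc(5) -> d = 0; heap: [0-4 ALLOC][5-40 FREE]
Op 8: e = malloc(3) -> e = 5; heap: [0-4 ALLOC][5-7 ALLOC][8-40 FREE]
free(e): e = 5 -> block [5-7 ALLOC]; mark free, coalesce with adjacent free neighbors -> [0-4 ALLOC][5-40 FREE]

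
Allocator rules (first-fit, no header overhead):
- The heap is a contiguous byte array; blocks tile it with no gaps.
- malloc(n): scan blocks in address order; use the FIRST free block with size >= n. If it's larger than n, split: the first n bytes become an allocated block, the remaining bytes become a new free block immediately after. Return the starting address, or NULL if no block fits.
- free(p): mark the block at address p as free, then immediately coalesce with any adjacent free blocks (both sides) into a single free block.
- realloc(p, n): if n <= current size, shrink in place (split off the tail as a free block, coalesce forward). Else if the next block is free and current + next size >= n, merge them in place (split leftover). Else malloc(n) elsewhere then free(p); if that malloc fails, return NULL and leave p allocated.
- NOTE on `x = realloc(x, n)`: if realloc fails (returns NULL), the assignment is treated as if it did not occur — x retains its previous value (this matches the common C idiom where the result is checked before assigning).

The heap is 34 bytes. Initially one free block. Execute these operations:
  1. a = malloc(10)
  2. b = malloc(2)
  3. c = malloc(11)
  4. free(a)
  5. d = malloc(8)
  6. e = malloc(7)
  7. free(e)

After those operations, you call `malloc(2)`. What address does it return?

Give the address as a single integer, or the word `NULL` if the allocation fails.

Answer: 8

Derivation:
Op 1: a = malloc(10) -> a = 0; heap: [0-9 ALLOC][10-33 FREE]
Op 2: b = malloc(2) -> b = 10; heap: [0-9 ALLOC][10-11 ALLOC][12-33 FREE]
Op 3: c = malloc(11) -> c = 12; heap: [0-9 ALLOC][10-11 ALLOC][12-22 ALLOC][23-33 FREE]
Op 4: free(a) -> (freed a); heap: [0-9 FREE][10-11 ALLOC][12-22 ALLOC][23-33 FREE]
Op 5: d = malloc(8) -> d = 0; heap: [0-7 ALLOC][8-9 FREE][10-11 ALLOC][12-22 ALLOC][23-33 FREE]
Op 6: e = malloc(7) -> e = 23; heap: [0-7 ALLOC][8-9 FREE][10-11 ALLOC][12-22 ALLOC][23-29 ALLOC][30-33 FREE]
Op 7: free(e) -> (freed e); heap: [0-7 ALLOC][8-9 FREE][10-11 ALLOC][12-22 ALLOC][23-33 FREE]
malloc(2): first-fit scan over [0-7 ALLOC][8-9 FREE][10-11 ALLOC][12-22 ALLOC][23-33 FREE] -> 8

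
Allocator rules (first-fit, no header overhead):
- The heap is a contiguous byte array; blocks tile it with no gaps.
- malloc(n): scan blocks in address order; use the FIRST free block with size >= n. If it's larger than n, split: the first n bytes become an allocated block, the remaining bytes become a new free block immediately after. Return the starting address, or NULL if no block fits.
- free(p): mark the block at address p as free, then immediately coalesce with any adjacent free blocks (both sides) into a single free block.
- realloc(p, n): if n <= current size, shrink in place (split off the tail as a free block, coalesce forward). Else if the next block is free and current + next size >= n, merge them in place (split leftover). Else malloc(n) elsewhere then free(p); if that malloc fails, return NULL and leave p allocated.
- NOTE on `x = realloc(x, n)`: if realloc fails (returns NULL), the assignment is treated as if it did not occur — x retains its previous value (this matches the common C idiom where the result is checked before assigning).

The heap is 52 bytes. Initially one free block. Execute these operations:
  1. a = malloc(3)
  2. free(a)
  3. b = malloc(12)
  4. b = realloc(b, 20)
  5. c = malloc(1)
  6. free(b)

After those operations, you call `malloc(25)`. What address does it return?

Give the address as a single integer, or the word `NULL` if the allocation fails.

Op 1: a = malloc(3) -> a = 0; heap: [0-2 ALLOC][3-51 FREE]
Op 2: free(a) -> (freed a); heap: [0-51 FREE]
Op 3: b = malloc(12) -> b = 0; heap: [0-11 ALLOC][12-51 FREE]
Op 4: b = realloc(b, 20) -> b = 0; heap: [0-19 ALLOC][20-51 FREE]
Op 5: c = malloc(1) -> c = 20; heap: [0-19 ALLOC][20-20 ALLOC][21-51 FREE]
Op 6: free(b) -> (freed b); heap: [0-19 FREE][20-20 ALLOC][21-51 FREE]
malloc(25): first-fit scan over [0-19 FREE][20-20 ALLOC][21-51 FREE] -> 21

Answer: 21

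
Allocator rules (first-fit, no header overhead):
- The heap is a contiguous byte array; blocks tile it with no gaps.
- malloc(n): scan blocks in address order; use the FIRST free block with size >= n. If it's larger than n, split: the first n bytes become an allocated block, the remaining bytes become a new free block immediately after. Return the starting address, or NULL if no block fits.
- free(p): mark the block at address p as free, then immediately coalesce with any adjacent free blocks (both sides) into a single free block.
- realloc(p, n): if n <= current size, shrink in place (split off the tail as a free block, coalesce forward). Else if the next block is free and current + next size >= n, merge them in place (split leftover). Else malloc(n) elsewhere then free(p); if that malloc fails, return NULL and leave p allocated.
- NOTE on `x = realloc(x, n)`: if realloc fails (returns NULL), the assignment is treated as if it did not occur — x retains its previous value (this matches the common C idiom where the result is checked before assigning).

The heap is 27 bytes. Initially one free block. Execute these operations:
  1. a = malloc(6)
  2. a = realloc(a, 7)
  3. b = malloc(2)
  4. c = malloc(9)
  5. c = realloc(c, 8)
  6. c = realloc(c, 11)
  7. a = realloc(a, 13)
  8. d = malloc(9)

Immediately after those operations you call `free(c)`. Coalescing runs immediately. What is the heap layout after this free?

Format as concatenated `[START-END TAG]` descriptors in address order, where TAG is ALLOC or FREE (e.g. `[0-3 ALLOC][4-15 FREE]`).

Answer: [0-6 ALLOC][7-8 ALLOC][9-26 FREE]

Derivation:
Op 1: a = malloc(6) -> a = 0; heap: [0-5 ALLOC][6-26 FREE]
Op 2: a = realloc(a, 7) -> a = 0; heap: [0-6 ALLOC][7-26 FREE]
Op 3: b = malloc(2) -> b = 7; heap: [0-6 ALLOC][7-8 ALLOC][9-26 FREE]
Op 4: c = malloc(9) -> c = 9; heap: [0-6 ALLOC][7-8 ALLOC][9-17 ALLOC][18-26 FREE]
Op 5: c = realloc(c, 8) -> c = 9; heap: [0-6 ALLOC][7-8 ALLOC][9-16 ALLOC][17-26 FREE]
Op 6: c = realloc(c, 11) -> c = 9; heap: [0-6 ALLOC][7-8 ALLOC][9-19 ALLOC][20-26 FREE]
Op 7: a = realloc(a, 13) -> NULL (a unchanged); heap: [0-6 ALLOC][7-8 ALLOC][9-19 ALLOC][20-26 FREE]
Op 8: d = malloc(9) -> d = NULL; heap: [0-6 ALLOC][7-8 ALLOC][9-19 ALLOC][20-26 FREE]
free(c): c = 9 -> block [9-19 ALLOC]; mark free, coalesce with adjacent free neighbors -> [0-6 ALLOC][7-8 ALLOC][9-26 FREE]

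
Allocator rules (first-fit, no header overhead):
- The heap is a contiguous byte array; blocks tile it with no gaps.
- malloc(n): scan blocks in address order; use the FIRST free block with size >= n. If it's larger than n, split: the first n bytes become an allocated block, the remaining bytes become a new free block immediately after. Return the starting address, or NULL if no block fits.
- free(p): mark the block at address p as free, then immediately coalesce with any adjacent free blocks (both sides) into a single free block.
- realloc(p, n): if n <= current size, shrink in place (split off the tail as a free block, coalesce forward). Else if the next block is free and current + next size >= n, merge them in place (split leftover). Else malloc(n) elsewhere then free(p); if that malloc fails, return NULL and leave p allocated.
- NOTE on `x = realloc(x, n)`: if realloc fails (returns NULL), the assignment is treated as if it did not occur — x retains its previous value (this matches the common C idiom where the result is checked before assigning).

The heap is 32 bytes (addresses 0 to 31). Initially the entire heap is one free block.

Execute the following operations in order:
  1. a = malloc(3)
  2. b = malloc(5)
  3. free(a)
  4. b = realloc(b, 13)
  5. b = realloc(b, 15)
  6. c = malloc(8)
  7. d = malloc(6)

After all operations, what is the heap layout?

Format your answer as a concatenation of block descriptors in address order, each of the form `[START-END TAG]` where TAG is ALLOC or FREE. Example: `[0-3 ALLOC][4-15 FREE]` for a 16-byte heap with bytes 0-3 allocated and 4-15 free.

Answer: [0-2 FREE][3-17 ALLOC][18-25 ALLOC][26-31 ALLOC]

Derivation:
Op 1: a = malloc(3) -> a = 0; heap: [0-2 ALLOC][3-31 FREE]
Op 2: b = malloc(5) -> b = 3; heap: [0-2 ALLOC][3-7 ALLOC][8-31 FREE]
Op 3: free(a) -> (freed a); heap: [0-2 FREE][3-7 ALLOC][8-31 FREE]
Op 4: b = realloc(b, 13) -> b = 3; heap: [0-2 FREE][3-15 ALLOC][16-31 FREE]
Op 5: b = realloc(b, 15) -> b = 3; heap: [0-2 FREE][3-17 ALLOC][18-31 FREE]
Op 6: c = malloc(8) -> c = 18; heap: [0-2 FREE][3-17 ALLOC][18-25 ALLOC][26-31 FREE]
Op 7: d = malloc(6) -> d = 26; heap: [0-2 FREE][3-17 ALLOC][18-25 ALLOC][26-31 ALLOC]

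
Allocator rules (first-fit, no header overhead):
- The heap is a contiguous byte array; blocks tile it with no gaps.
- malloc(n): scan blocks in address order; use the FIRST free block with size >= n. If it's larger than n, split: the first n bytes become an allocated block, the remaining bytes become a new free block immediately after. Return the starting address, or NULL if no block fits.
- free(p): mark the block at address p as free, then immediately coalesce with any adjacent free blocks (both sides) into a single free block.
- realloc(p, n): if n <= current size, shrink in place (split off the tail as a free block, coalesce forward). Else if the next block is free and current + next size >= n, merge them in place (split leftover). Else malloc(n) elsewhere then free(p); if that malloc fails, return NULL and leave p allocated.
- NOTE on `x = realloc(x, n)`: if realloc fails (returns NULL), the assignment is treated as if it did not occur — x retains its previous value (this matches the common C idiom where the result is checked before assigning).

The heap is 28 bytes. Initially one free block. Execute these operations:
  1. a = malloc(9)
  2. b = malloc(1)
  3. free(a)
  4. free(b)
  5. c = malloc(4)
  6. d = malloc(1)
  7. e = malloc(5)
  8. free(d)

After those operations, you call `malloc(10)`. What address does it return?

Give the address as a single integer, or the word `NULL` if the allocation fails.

Op 1: a = malloc(9) -> a = 0; heap: [0-8 ALLOC][9-27 FREE]
Op 2: b = malloc(1) -> b = 9; heap: [0-8 ALLOC][9-9 ALLOC][10-27 FREE]
Op 3: free(a) -> (freed a); heap: [0-8 FREE][9-9 ALLOC][10-27 FREE]
Op 4: free(b) -> (freed b); heap: [0-27 FREE]
Op 5: c = malloc(4) -> c = 0; heap: [0-3 ALLOC][4-27 FREE]
Op 6: d = malloc(1) -> d = 4; heap: [0-3 ALLOC][4-4 ALLOC][5-27 FREE]
Op 7: e = malloc(5) -> e = 5; heap: [0-3 ALLOC][4-4 ALLOC][5-9 ALLOC][10-27 FREE]
Op 8: free(d) -> (freed d); heap: [0-3 ALLOC][4-4 FREE][5-9 ALLOC][10-27 FREE]
malloc(10): first-fit scan over [0-3 ALLOC][4-4 FREE][5-9 ALLOC][10-27 FREE] -> 10

Answer: 10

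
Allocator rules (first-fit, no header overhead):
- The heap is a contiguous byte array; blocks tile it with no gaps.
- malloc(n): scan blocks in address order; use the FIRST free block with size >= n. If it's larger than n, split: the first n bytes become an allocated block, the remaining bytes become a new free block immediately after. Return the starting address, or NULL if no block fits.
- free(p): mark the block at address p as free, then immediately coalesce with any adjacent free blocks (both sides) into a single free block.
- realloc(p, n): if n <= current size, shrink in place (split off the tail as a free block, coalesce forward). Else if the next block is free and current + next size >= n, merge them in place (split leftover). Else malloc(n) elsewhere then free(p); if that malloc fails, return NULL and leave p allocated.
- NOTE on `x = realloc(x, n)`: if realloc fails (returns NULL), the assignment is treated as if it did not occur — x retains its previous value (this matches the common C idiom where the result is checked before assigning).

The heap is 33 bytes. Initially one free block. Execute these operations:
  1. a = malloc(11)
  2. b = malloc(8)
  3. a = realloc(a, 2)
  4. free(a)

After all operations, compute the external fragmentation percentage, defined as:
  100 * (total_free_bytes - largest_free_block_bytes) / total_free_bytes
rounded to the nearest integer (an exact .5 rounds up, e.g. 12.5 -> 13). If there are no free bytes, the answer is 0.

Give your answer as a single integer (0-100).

Answer: 44

Derivation:
Op 1: a = malloc(11) -> a = 0; heap: [0-10 ALLOC][11-32 FREE]
Op 2: b = malloc(8) -> b = 11; heap: [0-10 ALLOC][11-18 ALLOC][19-32 FREE]
Op 3: a = realloc(a, 2) -> a = 0; heap: [0-1 ALLOC][2-10 FREE][11-18 ALLOC][19-32 FREE]
Op 4: free(a) -> (freed a); heap: [0-10 FREE][11-18 ALLOC][19-32 FREE]
Free blocks: [11 14] total_free=25 largest=14 -> 100*(25-14)/25 = 1100/25 = 44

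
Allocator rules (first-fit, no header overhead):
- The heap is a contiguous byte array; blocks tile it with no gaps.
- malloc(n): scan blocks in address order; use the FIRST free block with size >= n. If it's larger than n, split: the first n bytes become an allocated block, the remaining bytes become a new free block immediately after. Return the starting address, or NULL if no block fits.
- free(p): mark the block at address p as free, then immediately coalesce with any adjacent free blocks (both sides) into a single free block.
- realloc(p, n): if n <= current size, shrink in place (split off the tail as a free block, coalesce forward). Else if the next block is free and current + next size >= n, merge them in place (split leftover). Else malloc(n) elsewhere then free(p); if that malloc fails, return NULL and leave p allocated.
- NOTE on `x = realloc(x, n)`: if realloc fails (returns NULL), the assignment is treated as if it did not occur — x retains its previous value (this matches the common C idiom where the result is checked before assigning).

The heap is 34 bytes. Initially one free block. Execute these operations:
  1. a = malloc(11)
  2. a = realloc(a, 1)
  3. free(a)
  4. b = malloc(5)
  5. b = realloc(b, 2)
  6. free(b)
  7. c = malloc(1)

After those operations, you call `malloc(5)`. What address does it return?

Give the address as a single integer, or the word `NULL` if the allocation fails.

Answer: 1

Derivation:
Op 1: a = malloc(11) -> a = 0; heap: [0-10 ALLOC][11-33 FREE]
Op 2: a = realloc(a, 1) -> a = 0; heap: [0-0 ALLOC][1-33 FREE]
Op 3: free(a) -> (freed a); heap: [0-33 FREE]
Op 4: b = malloc(5) -> b = 0; heap: [0-4 ALLOC][5-33 FREE]
Op 5: b = realloc(b, 2) -> b = 0; heap: [0-1 ALLOC][2-33 FREE]
Op 6: free(b) -> (freed b); heap: [0-33 FREE]
Op 7: c = malloc(1) -> c = 0; heap: [0-0 ALLOC][1-33 FREE]
malloc(5): first-fit scan over [0-0 ALLOC][1-33 FREE] -> 1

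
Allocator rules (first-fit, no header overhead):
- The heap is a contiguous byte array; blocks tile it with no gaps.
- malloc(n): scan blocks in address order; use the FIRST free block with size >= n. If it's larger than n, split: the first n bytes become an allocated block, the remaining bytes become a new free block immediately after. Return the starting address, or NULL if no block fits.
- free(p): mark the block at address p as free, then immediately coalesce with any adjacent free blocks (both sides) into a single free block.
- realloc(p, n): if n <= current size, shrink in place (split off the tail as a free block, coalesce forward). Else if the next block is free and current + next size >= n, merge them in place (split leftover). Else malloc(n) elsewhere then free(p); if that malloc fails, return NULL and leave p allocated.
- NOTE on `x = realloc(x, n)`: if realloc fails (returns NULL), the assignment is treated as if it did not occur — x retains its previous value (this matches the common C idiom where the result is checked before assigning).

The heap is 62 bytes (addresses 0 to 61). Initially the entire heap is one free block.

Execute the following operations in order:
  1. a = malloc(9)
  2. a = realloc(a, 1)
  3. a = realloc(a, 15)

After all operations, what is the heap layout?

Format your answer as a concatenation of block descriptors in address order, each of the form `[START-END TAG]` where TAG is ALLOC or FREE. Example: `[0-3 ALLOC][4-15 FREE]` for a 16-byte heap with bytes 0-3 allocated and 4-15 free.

Op 1: a = malloc(9) -> a = 0; heap: [0-8 ALLOC][9-61 FREE]
Op 2: a = realloc(a, 1) -> a = 0; heap: [0-0 ALLOC][1-61 FREE]
Op 3: a = realloc(a, 15) -> a = 0; heap: [0-14 ALLOC][15-61 FREE]

Answer: [0-14 ALLOC][15-61 FREE]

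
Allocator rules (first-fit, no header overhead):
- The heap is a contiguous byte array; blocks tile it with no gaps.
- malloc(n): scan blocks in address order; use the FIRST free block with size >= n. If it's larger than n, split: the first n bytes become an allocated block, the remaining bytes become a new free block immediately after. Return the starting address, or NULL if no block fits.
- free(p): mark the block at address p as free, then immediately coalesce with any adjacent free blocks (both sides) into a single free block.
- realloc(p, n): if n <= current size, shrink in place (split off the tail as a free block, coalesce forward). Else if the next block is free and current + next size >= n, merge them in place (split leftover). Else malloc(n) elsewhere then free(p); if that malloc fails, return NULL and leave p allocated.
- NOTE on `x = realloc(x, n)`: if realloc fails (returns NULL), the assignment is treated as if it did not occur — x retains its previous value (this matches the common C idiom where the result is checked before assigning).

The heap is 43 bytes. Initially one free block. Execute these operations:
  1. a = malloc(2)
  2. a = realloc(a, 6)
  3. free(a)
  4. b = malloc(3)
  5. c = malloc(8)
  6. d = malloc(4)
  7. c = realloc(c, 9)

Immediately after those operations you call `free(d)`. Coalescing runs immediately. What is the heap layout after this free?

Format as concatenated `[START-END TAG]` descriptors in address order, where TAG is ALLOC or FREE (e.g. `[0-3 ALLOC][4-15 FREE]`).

Answer: [0-2 ALLOC][3-14 FREE][15-23 ALLOC][24-42 FREE]

Derivation:
Op 1: a = malloc(2) -> a = 0; heap: [0-1 ALLOC][2-42 FREE]
Op 2: a = realloc(a, 6) -> a = 0; heap: [0-5 ALLOC][6-42 FREE]
Op 3: free(a) -> (freed a); heap: [0-42 FREE]
Op 4: b = malloc(3) -> b = 0; heap: [0-2 ALLOC][3-42 FREE]
Op 5: c = malloc(8) -> c = 3; heap: [0-2 ALLOC][3-10 ALLOC][11-42 FREE]
Op 6: d = malloc(4) -> d = 11; heap: [0-2 ALLOC][3-10 ALLOC][11-14 ALLOC][15-42 FREE]
Op 7: c = realloc(c, 9) -> c = 15; heap: [0-2 ALLOC][3-10 FREE][11-14 ALLOC][15-23 ALLOC][24-42 FREE]
free(d): d = 11 -> block [11-14 ALLOC]; mark free, coalesce with adjacent free neighbors -> [0-2 ALLOC][3-14 FREE][15-23 ALLOC][24-42 FREE]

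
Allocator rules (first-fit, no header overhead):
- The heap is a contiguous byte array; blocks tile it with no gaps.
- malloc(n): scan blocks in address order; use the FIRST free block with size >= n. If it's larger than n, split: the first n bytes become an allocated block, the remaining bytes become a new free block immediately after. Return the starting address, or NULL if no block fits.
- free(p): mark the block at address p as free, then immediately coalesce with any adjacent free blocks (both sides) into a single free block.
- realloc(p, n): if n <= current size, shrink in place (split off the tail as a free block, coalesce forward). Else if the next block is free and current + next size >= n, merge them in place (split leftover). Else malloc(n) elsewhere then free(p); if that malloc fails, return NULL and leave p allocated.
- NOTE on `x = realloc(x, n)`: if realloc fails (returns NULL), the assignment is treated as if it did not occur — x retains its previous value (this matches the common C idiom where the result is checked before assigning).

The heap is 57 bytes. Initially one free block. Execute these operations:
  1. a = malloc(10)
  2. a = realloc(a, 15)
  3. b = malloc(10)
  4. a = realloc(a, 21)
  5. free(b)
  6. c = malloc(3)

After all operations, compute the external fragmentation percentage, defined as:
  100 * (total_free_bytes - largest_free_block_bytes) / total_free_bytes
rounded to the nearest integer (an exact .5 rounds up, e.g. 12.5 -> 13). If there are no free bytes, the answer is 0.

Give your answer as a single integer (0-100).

Op 1: a = malloc(10) -> a = 0; heap: [0-9 ALLOC][10-56 FREE]
Op 2: a = realloc(a, 15) -> a = 0; heap: [0-14 ALLOC][15-56 FREE]
Op 3: b = malloc(10) -> b = 15; heap: [0-14 ALLOC][15-24 ALLOC][25-56 FREE]
Op 4: a = realloc(a, 21) -> a = 25; heap: [0-14 FREE][15-24 ALLOC][25-45 ALLOC][46-56 FREE]
Op 5: free(b) -> (freed b); heap: [0-24 FREE][25-45 ALLOC][46-56 FREE]
Op 6: c = malloc(3) -> c = 0; heap: [0-2 ALLOC][3-24 FREE][25-45 ALLOC][46-56 FREE]
Free blocks: [22 11] total_free=33 largest=22 -> 100*(33-22)/33 = 1100/33 ≈ 33.333 -> rounds to 33

Answer: 33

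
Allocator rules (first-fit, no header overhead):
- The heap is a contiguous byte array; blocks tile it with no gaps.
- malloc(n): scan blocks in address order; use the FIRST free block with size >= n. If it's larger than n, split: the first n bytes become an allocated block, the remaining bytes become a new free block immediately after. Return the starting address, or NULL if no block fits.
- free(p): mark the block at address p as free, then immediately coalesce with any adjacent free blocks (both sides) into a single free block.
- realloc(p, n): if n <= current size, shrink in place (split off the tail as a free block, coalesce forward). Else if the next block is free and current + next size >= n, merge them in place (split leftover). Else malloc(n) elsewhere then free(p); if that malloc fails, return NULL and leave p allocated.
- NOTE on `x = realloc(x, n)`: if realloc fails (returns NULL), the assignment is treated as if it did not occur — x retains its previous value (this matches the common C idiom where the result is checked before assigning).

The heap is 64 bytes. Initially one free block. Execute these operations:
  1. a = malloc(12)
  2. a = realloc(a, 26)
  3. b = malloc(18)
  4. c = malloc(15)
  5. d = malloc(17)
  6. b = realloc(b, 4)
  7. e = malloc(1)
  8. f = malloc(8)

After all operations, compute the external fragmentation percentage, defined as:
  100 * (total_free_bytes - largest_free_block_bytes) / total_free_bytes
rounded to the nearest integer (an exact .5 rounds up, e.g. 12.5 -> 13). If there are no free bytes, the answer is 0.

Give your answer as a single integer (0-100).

Answer: 50

Derivation:
Op 1: a = malloc(12) -> a = 0; heap: [0-11 ALLOC][12-63 FREE]
Op 2: a = realloc(a, 26) -> a = 0; heap: [0-25 ALLOC][26-63 FREE]
Op 3: b = malloc(18) -> b = 26; heap: [0-25 ALLOC][26-43 ALLOC][44-63 FREE]
Op 4: c = malloc(15) -> c = 44; heap: [0-25 ALLOC][26-43 ALLOC][44-58 ALLOC][59-63 FREE]
Op 5: d = malloc(17) -> d = NULL; heap: [0-25 ALLOC][26-43 ALLOC][44-58 ALLOC][59-63 FREE]
Op 6: b = realloc(b, 4) -> b = 26; heap: [0-25 ALLOC][26-29 ALLOC][30-43 FREE][44-58 ALLOC][59-63 FREE]
Op 7: e = malloc(1) -> e = 30; heap: [0-25 ALLOC][26-29 ALLOC][30-30 ALLOC][31-43 FREE][44-58 ALLOC][59-63 FREE]
Op 8: f = malloc(8) -> f = 31; heap: [0-25 ALLOC][26-29 ALLOC][30-30 ALLOC][31-38 ALLOC][39-43 FREE][44-58 ALLOC][59-63 FREE]
Free blocks: [5 5] total_free=10 largest=5 -> 100*(10-5)/10 = 500/10 = 50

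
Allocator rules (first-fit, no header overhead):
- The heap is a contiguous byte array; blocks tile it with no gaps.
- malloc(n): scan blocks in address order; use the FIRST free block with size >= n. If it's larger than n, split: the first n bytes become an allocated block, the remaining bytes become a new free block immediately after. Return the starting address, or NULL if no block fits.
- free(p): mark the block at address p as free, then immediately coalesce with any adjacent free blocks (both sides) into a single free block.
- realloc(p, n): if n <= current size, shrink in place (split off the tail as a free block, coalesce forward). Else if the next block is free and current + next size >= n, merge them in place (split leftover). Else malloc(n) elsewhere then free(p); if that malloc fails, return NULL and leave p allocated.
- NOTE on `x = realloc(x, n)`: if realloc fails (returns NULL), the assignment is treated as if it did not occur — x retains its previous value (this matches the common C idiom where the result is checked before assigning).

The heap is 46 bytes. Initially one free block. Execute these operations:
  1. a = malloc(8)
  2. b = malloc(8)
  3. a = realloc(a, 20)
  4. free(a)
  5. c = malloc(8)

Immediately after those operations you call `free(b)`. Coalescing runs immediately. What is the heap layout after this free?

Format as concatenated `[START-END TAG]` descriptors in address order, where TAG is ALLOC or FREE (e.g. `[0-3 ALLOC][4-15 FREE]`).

Op 1: a = malloc(8) -> a = 0; heap: [0-7 ALLOC][8-45 FREE]
Op 2: b = malloc(8) -> b = 8; heap: [0-7 ALLOC][8-15 ALLOC][16-45 FREE]
Op 3: a = realloc(a, 20) -> a = 16; heap: [0-7 FREE][8-15 ALLOC][16-35 ALLOC][36-45 FREE]
Op 4: free(a) -> (freed a); heap: [0-7 FREE][8-15 ALLOC][16-45 FREE]
Op 5: c = malloc(8) -> c = 0; heap: [0-7 ALLOC][8-15 ALLOC][16-45 FREE]
free(b): b = 8 -> block [8-15 ALLOC]; mark free, coalesce with adjacent free neighbors -> [0-7 ALLOC][8-45 FREE]

Answer: [0-7 ALLOC][8-45 FREE]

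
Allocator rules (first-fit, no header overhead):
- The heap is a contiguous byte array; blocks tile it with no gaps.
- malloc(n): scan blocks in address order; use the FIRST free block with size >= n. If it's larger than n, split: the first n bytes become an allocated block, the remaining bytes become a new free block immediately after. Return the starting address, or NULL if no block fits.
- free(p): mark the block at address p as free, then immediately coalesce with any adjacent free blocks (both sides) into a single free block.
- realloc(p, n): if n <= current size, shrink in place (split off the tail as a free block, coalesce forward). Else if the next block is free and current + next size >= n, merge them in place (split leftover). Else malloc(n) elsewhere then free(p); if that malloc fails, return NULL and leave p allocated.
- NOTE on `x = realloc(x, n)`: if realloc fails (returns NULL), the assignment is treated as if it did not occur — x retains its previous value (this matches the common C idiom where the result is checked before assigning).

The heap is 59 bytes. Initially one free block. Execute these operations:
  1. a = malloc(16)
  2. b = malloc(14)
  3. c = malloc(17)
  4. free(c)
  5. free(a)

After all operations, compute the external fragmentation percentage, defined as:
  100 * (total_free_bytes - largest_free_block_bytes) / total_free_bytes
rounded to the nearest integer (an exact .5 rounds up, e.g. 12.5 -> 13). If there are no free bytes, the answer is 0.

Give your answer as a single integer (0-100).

Op 1: a = malloc(16) -> a = 0; heap: [0-15 ALLOC][16-58 FREE]
Op 2: b = malloc(14) -> b = 16; heap: [0-15 ALLOC][16-29 ALLOC][30-58 FREE]
Op 3: c = malloc(17) -> c = 30; heap: [0-15 ALLOC][16-29 ALLOC][30-46 ALLOC][47-58 FREE]
Op 4: free(c) -> (freed c); heap: [0-15 ALLOC][16-29 ALLOC][30-58 FREE]
Op 5: free(a) -> (freed a); heap: [0-15 FREE][16-29 ALLOC][30-58 FREE]
Free blocks: [16 29] total_free=45 largest=29 -> 100*(45-29)/45 = 1600/45 ≈ 35.556 -> rounds to 36

Answer: 36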